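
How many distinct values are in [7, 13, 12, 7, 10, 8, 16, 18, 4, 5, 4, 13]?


List all unique values:
Distinct values: [4, 5, 7, 8, 10, 12, 13, 16, 18]
Count = 9
Final answer: 9


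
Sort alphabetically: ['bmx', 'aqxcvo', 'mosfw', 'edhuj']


Compare strings character by character (the first differing letter decides):
  'aqxcvo' < 'bmx' since 'a' < 'b' at position 1
  'bmx' < 'edhuj' since 'b' < 'e' at position 1
  'edhuj' < 'mosfw' since 'e' < 'm' at position 1
Chaining these comparisons gives the alphabetical order.
Final answer: ['aqxcvo', 'bmx', 'edhuj', 'mosfw']


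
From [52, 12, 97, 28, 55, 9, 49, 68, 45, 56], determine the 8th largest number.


Sort descending: [97, 68, 56, 55, 52, 49, 45, 28, 12, 9]
The 8th element (1-indexed) is at index 7.
Value = 28
Final answer: 28


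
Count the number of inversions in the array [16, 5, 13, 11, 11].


For each element, count the later elements that are smaller than it:
  16 (index 0): smaller elements after it = [5, 13, 11, 11] -> 4
  5 (index 1): smaller elements after it = [] -> 0
  13 (index 2): smaller elements after it = [11, 11] -> 2
  11 (index 3): smaller elements after it = [] -> 0
Total inversions = 4 + 0 + 2 + 0 = 6
Final answer: 6


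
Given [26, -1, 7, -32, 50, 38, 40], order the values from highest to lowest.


Original list: [26, -1, 7, -32, 50, 38, 40]
Repeatedly take the largest remaining element:
  Remaining [26, -1, 7, -32, 50, 38, 40] -> largest is 50
  Remaining [26, -1, 7, -32, 38, 40] -> largest is 40
  Remaining [26, -1, 7, -32, 38] -> largest is 38
  Remaining [26, -1, 7, -32] -> largest is 26
  Remaining [-1, 7, -32] -> largest is 7
  Remaining [-1, -32] -> largest is -1
  Remaining [-32] -> largest is -32
Collecting the picks in order gives the descending list.
Final answer: [50, 40, 38, 26, 7, -1, -32]


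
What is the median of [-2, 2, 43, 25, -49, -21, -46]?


First, sort the list: [-49, -46, -21, -2, 2, 25, 43]
The list has 7 elements (odd count).
The middle index is 3 (0-based), and the element there is -2.
Final answer: -2


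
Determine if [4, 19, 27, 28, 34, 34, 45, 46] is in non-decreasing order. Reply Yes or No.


Check consecutive pairs:
  4 <= 19? True
  19 <= 27? True
  27 <= 28? True
  28 <= 34? True
  34 <= 34? True
  34 <= 45? True
  45 <= 46? True
Every consecutive pair is in order, so the list is non-decreasing.
Final answer: Yes


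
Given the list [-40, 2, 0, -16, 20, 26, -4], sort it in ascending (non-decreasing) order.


Original list: [-40, 2, 0, -16, 20, 26, -4]
Repeatedly take the smallest remaining element:
  Remaining [-40, 2, 0, -16, 20, 26, -4] -> smallest is -40
  Remaining [2, 0, -16, 20, 26, -4] -> smallest is -16
  Remaining [2, 0, 20, 26, -4] -> smallest is -4
  Remaining [2, 0, 20, 26] -> smallest is 0
  Remaining [2, 20, 26] -> smallest is 2
  Remaining [20, 26] -> smallest is 20
  Remaining [26] -> smallest is 26
Collecting the picks in order gives the sorted list.
Final answer: [-40, -16, -4, 0, 2, 20, 26]


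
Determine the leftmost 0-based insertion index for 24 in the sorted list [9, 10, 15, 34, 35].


List is sorted: [9, 10, 15, 34, 35]
We need the leftmost position where 24 can be inserted, i.e. the first index whose element is >= 24 (or the end of the list if none is).
Binary search with low=0, high=5 (0-based indices):
  low=0, high=5, mid=2: a[2]=15 < 24, so low = 3
  low=3, high=5, mid=4: a[4]=35 >= 24, so high = 4
  low=3, high=4, mid=3: a[3]=34 >= 24, so high = 3
Now low = high = 3, so the insertion index is 3.
Final answer: 3


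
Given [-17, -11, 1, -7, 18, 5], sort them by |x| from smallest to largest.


Compute absolute values:
  |-17| = 17
  |-11| = 11
  |1| = 1
  |-7| = 7
  |18| = 18
  |5| = 5
Absolute values in increasing order: 1 < 5 < 7 < 11 < 17 < 18
Listing the original numbers in that order gives the answer.
Final answer: [1, 5, -7, -11, -17, 18]


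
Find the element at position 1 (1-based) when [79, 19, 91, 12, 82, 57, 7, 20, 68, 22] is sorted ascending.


Sort ascending: [7, 12, 19, 20, 22, 57, 68, 79, 82, 91]
The 1st element (1-indexed) is at index 0.
Value = 7
Final answer: 7


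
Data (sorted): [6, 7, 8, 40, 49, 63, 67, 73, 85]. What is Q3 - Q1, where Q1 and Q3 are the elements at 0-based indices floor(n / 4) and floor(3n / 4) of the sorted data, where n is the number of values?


The data has n = 9 elements.
Q1 index = floor(9 / 4) = floor(2.25) = 2; Q3 index = floor(3 * 9 / 4) = floor(6.75) = 6
Q1 = element at index 2 = 8
Q3 = element at index 6 = 67
IQR = 67 - 8 = 59
Final answer: 59


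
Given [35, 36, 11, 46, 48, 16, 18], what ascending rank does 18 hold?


Sort ascending: [11, 16, 18, 35, 36, 46, 48]
Find 18 in the sorted list.
18 is at position 3 (1-indexed).
Final answer: 3


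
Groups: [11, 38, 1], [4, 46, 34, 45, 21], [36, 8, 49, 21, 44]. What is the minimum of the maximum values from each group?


Find max of each group:
  Group 1: [11, 38, 1] -> max = 38
  Group 2: [4, 46, 34, 45, 21] -> max = 46
  Group 3: [36, 8, 49, 21, 44] -> max = 49
Maxes: [38, 46, 49]
Minimum of maxes = 38
Final answer: 38


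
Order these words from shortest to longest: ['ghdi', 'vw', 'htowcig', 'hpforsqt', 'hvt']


Compute lengths:
  'ghdi' has length 4
  'vw' has length 2
  'htowcig' has length 7
  'hpforsqt' has length 8
  'hvt' has length 3
Lengths in increasing order: 2 < 3 < 4 < 7 < 8
Listing the words in that order gives the answer.
Final answer: ['vw', 'hvt', 'ghdi', 'htowcig', 'hpforsqt']


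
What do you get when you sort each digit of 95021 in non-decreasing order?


The number 95021 has digits: 9, 5, 0, 2, 1
Sorted: 0, 1, 2, 5, 9
Joining the sorted digits gives the result.
Final answer: 01259


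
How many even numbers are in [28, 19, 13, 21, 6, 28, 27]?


Check each element:
  28 is even
  19 is odd
  13 is odd
  21 is odd
  6 is even
  28 is even
  27 is odd
Evens: [28, 6, 28]
Count of evens = 3
Final answer: 3


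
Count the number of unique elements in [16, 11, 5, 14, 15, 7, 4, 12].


List all unique values:
Distinct values: [4, 5, 7, 11, 12, 14, 15, 16]
Count = 8
Final answer: 8


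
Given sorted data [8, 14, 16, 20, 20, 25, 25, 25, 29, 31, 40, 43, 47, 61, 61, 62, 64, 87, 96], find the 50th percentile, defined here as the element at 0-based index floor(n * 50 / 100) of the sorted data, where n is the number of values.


The dataset has n = 19 elements.
Index = floor(19 * 50 / 100) = floor(950 / 100) = floor(9.5) = 9
Counting from index 0 in the sorted data, the element at index 9 is 31.
Final answer: 31


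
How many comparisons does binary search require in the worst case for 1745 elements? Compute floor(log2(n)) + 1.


Binary search halves the search space each step.
Maximum comparisons = floor(log2(1745)) + 1
log2(1745) = 10.769
floor(log2(1745)) = 10, so 10 + 1 = 11
Final answer: 11


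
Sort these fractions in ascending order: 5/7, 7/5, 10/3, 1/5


Convert to decimal for comparison:
  5/7 = 0.7143
  7/5 = 1.4
  10/3 = 3.3333
  1/5 = 0.2
Decimals in increasing order: 0.2 < 0.7143 < 1.4 < 3.3333
Writing each back as its fraction gives the sorted order.
Final answer: 1/5, 5/7, 7/5, 10/3


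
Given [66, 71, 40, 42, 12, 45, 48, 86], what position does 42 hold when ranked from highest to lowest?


Sort descending: [86, 71, 66, 48, 45, 42, 40, 12]
Find 42 in the sorted list.
42 is at position 6.
Final answer: 6


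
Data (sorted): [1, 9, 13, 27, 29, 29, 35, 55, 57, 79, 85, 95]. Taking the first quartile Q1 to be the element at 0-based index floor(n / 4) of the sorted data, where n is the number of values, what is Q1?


The list has n = 12 elements.
Q1 index = floor(12 / 4) = floor(3) = 3
Counting from index 0 in the sorted data, the element at index 3 is 27.
Final answer: 27


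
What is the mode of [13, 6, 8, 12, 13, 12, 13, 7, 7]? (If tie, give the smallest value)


Count the frequency of each value:
  6 appears 1 time(s)
  7 appears 2 time(s)
  8 appears 1 time(s)
  12 appears 2 time(s)
  13 appears 3 time(s)
Maximum frequency is 3.
Only 13 reaches that frequency, so it is the mode.
Final answer: 13


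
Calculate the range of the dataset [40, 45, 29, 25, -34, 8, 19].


Maximum value: 45
Minimum value: -34
Range = 45 - (-34) = 79
Final answer: 79


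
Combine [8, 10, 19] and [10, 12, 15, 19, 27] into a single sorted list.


List A: [8, 10, 19]
List B: [10, 12, 15, 19, 27]
Repeatedly compare the front elements and take the smaller:
  8 vs 10 -> take 8
  10 vs 10 -> take 10
  19 vs 10 -> take 10
  19 vs 12 -> take 12
  19 vs 15 -> take 15
  19 vs 19 -> take 19
  A is exhausted; append the rest of B: [19, 27]
Final answer: [8, 10, 10, 12, 15, 19, 19, 27]


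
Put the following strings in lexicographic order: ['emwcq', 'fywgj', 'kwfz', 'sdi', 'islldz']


Compare strings character by character (the first differing letter decides):
  'emwcq' < 'fywgj' since 'e' < 'f' at position 1
  'fywgj' < 'islldz' since 'f' < 'i' at position 1
  'islldz' < 'kwfz' since 'i' < 'k' at position 1
  'kwfz' < 'sdi' since 'k' < 's' at position 1
Chaining these comparisons gives the alphabetical order.
Final answer: ['emwcq', 'fywgj', 'islldz', 'kwfz', 'sdi']


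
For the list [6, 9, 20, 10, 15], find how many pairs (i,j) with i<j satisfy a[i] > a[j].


For each element, count the later elements that are smaller than it:
  6 (index 0): smaller elements after it = [] -> 0
  9 (index 1): smaller elements after it = [] -> 0
  20 (index 2): smaller elements after it = [10, 15] -> 2
  10 (index 3): smaller elements after it = [] -> 0
Total inversions = 0 + 0 + 2 + 0 = 2
Final answer: 2


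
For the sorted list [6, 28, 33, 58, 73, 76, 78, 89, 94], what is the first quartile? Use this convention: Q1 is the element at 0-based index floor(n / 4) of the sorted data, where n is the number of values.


The list has n = 9 elements.
Q1 index = floor(9 / 4) = floor(2.25) = 2
Counting from index 0 in the sorted data, the element at index 2 is 33.
Final answer: 33


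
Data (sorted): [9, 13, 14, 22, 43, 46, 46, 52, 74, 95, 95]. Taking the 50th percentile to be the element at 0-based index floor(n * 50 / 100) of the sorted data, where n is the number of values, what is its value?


The dataset has n = 11 elements.
Index = floor(11 * 50 / 100) = floor(550 / 100) = floor(5.5) = 5
Counting from index 0 in the sorted data, the element at index 5 is 46.
Final answer: 46


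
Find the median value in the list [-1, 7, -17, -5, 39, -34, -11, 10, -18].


First, sort the list: [-34, -18, -17, -11, -5, -1, 7, 10, 39]
The list has 9 elements (odd count).
The middle index is 4 (0-based), and the element there is -5.
Final answer: -5


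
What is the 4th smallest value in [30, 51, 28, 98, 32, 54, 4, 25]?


Sort ascending: [4, 25, 28, 30, 32, 51, 54, 98]
The 4th element (1-indexed) is at index 3.
Value = 30
Final answer: 30


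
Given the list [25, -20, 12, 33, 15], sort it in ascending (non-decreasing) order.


Original list: [25, -20, 12, 33, 15]
Repeatedly take the smallest remaining element:
  Remaining [25, -20, 12, 33, 15] -> smallest is -20
  Remaining [25, 12, 33, 15] -> smallest is 12
  Remaining [25, 33, 15] -> smallest is 15
  Remaining [25, 33] -> smallest is 25
  Remaining [33] -> smallest is 33
Collecting the picks in order gives the sorted list.
Final answer: [-20, 12, 15, 25, 33]


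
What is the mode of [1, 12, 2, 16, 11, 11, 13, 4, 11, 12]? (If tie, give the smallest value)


Count the frequency of each value:
  1 appears 1 time(s)
  2 appears 1 time(s)
  4 appears 1 time(s)
  11 appears 3 time(s)
  12 appears 2 time(s)
  13 appears 1 time(s)
  16 appears 1 time(s)
Maximum frequency is 3.
Only 11 reaches that frequency, so it is the mode.
Final answer: 11


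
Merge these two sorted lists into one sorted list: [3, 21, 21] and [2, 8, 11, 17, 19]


List A: [3, 21, 21]
List B: [2, 8, 11, 17, 19]
Repeatedly compare the front elements and take the smaller:
  3 vs 2 -> take 2
  3 vs 8 -> take 3
  21 vs 8 -> take 8
  21 vs 11 -> take 11
  21 vs 17 -> take 17
  21 vs 19 -> take 19
  B is exhausted; append the rest of A: [21, 21]
Final answer: [2, 3, 8, 11, 17, 19, 21, 21]


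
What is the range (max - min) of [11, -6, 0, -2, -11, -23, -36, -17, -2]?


Maximum value: 11
Minimum value: -36
Range = 11 - (-36) = 47
Final answer: 47


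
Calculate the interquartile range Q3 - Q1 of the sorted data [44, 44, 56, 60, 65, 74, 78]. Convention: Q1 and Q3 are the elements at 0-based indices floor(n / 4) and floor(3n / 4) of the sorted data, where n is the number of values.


The data has n = 7 elements.
Q1 index = floor(7 / 4) = floor(1.75) = 1; Q3 index = floor(3 * 7 / 4) = floor(5.25) = 5
Q1 = element at index 1 = 44
Q3 = element at index 5 = 74
IQR = 74 - 44 = 30
Final answer: 30


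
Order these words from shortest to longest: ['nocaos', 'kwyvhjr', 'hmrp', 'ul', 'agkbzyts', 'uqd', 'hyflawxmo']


Compute lengths:
  'nocaos' has length 6
  'kwyvhjr' has length 7
  'hmrp' has length 4
  'ul' has length 2
  'agkbzyts' has length 8
  'uqd' has length 3
  'hyflawxmo' has length 9
Lengths in increasing order: 2 < 3 < 4 < 6 < 7 < 8 < 9
Listing the words in that order gives the answer.
Final answer: ['ul', 'uqd', 'hmrp', 'nocaos', 'kwyvhjr', 'agkbzyts', 'hyflawxmo']


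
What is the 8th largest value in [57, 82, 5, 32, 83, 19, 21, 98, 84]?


Sort descending: [98, 84, 83, 82, 57, 32, 21, 19, 5]
The 8th element (1-indexed) is at index 7.
Value = 19
Final answer: 19


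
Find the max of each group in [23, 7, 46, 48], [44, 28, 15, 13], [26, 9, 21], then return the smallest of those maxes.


Find max of each group:
  Group 1: [23, 7, 46, 48] -> max = 48
  Group 2: [44, 28, 15, 13] -> max = 44
  Group 3: [26, 9, 21] -> max = 26
Maxes: [48, 44, 26]
Minimum of maxes = 26
Final answer: 26


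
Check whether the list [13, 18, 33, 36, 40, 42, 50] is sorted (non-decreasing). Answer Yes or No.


Check consecutive pairs:
  13 <= 18? True
  18 <= 33? True
  33 <= 36? True
  36 <= 40? True
  40 <= 42? True
  42 <= 50? True
Every consecutive pair is in order, so the list is non-decreasing.
Final answer: Yes


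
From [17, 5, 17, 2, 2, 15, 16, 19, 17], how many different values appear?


List all unique values:
Distinct values: [2, 5, 15, 16, 17, 19]
Count = 6
Final answer: 6


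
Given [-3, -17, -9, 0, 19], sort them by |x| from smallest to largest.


Compute absolute values:
  |-3| = 3
  |-17| = 17
  |-9| = 9
  |0| = 0
  |19| = 19
Absolute values in increasing order: 0 < 3 < 9 < 17 < 19
Listing the original numbers in that order gives the answer.
Final answer: [0, -3, -9, -17, 19]


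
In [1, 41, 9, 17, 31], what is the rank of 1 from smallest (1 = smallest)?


Sort ascending: [1, 9, 17, 31, 41]
Find 1 in the sorted list.
1 is at position 1 (1-indexed).
Final answer: 1


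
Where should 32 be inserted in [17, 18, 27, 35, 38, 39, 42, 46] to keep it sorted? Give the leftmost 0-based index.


List is sorted: [17, 18, 27, 35, 38, 39, 42, 46]
We need the leftmost position where 32 can be inserted, i.e. the first index whose element is >= 32 (or the end of the list if none is).
Binary search with low=0, high=8 (0-based indices):
  low=0, high=8, mid=4: a[4]=38 >= 32, so high = 4
  low=0, high=4, mid=2: a[2]=27 < 32, so low = 3
  low=3, high=4, mid=3: a[3]=35 >= 32, so high = 3
Now low = high = 3, so the insertion index is 3.
Final answer: 3


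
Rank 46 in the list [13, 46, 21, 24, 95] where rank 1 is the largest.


Sort descending: [95, 46, 24, 21, 13]
Find 46 in the sorted list.
46 is at position 2.
Final answer: 2


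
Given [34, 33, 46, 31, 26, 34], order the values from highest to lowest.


Original list: [34, 33, 46, 31, 26, 34]
Repeatedly take the largest remaining element:
  Remaining [34, 33, 46, 31, 26, 34] -> largest is 46
  Remaining [34, 33, 31, 26, 34] -> largest is 34
  Remaining [33, 31, 26, 34] -> largest is 34
  Remaining [33, 31, 26] -> largest is 33
  Remaining [31, 26] -> largest is 31
  Remaining [26] -> largest is 26
Collecting the picks in order gives the descending list.
Final answer: [46, 34, 34, 33, 31, 26]


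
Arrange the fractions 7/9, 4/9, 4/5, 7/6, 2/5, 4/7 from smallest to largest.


Convert to decimal for comparison:
  7/9 = 0.7778
  4/9 = 0.4444
  4/5 = 0.8
  7/6 = 1.1667
  2/5 = 0.4
  4/7 = 0.5714
Decimals in increasing order: 0.4 < 0.4444 < 0.5714 < 0.7778 < 0.8 < 1.1667
Writing each back as its fraction gives the sorted order.
Final answer: 2/5, 4/9, 4/7, 7/9, 4/5, 7/6


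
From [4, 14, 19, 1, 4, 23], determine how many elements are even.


Check each element:
  4 is even
  14 is even
  19 is odd
  1 is odd
  4 is even
  23 is odd
Evens: [4, 14, 4]
Count of evens = 3
Final answer: 3


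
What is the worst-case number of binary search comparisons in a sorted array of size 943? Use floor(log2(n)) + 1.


Binary search halves the search space each step.
Maximum comparisons = floor(log2(943)) + 1
log2(943) = 9.8811
floor(log2(943)) = 9, so 9 + 1 = 10
Final answer: 10


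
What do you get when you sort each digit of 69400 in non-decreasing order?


The number 69400 has digits: 6, 9, 4, 0, 0
Sorted: 0, 0, 4, 6, 9
Joining the sorted digits gives the result.
Final answer: 00469


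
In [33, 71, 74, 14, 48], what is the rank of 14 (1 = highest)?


Sort descending: [74, 71, 48, 33, 14]
Find 14 in the sorted list.
14 is at position 5.
Final answer: 5


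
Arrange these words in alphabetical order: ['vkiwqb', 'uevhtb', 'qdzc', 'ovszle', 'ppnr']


Compare strings character by character (the first differing letter decides):
  'ovszle' < 'ppnr' since 'o' < 'p' at position 1
  'ppnr' < 'qdzc' since 'p' < 'q' at position 1
  'qdzc' < 'uevhtb' since 'q' < 'u' at position 1
  'uevhtb' < 'vkiwqb' since 'u' < 'v' at position 1
Chaining these comparisons gives the alphabetical order.
Final answer: ['ovszle', 'ppnr', 'qdzc', 'uevhtb', 'vkiwqb']


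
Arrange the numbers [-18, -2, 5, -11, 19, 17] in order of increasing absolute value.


Compute absolute values:
  |-18| = 18
  |-2| = 2
  |5| = 5
  |-11| = 11
  |19| = 19
  |17| = 17
Absolute values in increasing order: 2 < 5 < 11 < 17 < 18 < 19
Listing the original numbers in that order gives the answer.
Final answer: [-2, 5, -11, 17, -18, 19]


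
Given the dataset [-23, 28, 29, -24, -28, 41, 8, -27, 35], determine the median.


First, sort the list: [-28, -27, -24, -23, 8, 28, 29, 35, 41]
The list has 9 elements (odd count).
The middle index is 4 (0-based), and the element there is 8.
Final answer: 8


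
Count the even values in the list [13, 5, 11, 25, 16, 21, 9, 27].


Check each element:
  13 is odd
  5 is odd
  11 is odd
  25 is odd
  16 is even
  21 is odd
  9 is odd
  27 is odd
Evens: [16]
Count of evens = 1
Final answer: 1


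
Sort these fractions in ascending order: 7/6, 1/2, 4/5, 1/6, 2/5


Convert to decimal for comparison:
  7/6 = 1.1667
  1/2 = 0.5
  4/5 = 0.8
  1/6 = 0.1667
  2/5 = 0.4
Decimals in increasing order: 0.1667 < 0.4 < 0.5 < 0.8 < 1.1667
Writing each back as its fraction gives the sorted order.
Final answer: 1/6, 2/5, 1/2, 4/5, 7/6


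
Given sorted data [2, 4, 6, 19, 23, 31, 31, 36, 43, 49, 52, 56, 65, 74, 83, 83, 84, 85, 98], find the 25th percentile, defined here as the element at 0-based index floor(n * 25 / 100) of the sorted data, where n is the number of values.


The dataset has n = 19 elements.
Index = floor(19 * 25 / 100) = floor(475 / 100) = floor(4.75) = 4
Counting from index 0 in the sorted data, the element at index 4 is 23.
Final answer: 23


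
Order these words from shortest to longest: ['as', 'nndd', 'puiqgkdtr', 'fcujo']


Compute lengths:
  'as' has length 2
  'nndd' has length 4
  'puiqgkdtr' has length 9
  'fcujo' has length 5
Lengths in increasing order: 2 < 4 < 5 < 9
Listing the words in that order gives the answer.
Final answer: ['as', 'nndd', 'fcujo', 'puiqgkdtr']


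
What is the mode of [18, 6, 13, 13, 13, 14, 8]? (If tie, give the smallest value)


Count the frequency of each value:
  6 appears 1 time(s)
  8 appears 1 time(s)
  13 appears 3 time(s)
  14 appears 1 time(s)
  18 appears 1 time(s)
Maximum frequency is 3.
Only 13 reaches that frequency, so it is the mode.
Final answer: 13


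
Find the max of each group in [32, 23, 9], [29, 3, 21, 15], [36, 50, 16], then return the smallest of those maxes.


Find max of each group:
  Group 1: [32, 23, 9] -> max = 32
  Group 2: [29, 3, 21, 15] -> max = 29
  Group 3: [36, 50, 16] -> max = 50
Maxes: [32, 29, 50]
Minimum of maxes = 29
Final answer: 29


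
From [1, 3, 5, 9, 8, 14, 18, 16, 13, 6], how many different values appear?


List all unique values:
Distinct values: [1, 3, 5, 6, 8, 9, 13, 14, 16, 18]
Count = 10
Final answer: 10


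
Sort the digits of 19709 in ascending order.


The number 19709 has digits: 1, 9, 7, 0, 9
Sorted: 0, 1, 7, 9, 9
Joining the sorted digits gives the result.
Final answer: 01799


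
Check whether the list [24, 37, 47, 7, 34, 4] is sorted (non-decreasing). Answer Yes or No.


Check consecutive pairs:
  24 <= 37? True
  37 <= 47? True
  47 <= 7? False
  7 <= 34? True
  34 <= 4? False
2 consecutive pair(s) are out of order, so the list is not sorted.
Final answer: No


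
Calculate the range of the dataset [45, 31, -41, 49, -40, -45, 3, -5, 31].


Maximum value: 49
Minimum value: -45
Range = 49 - (-45) = 94
Final answer: 94


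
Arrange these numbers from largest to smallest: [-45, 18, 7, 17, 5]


Original list: [-45, 18, 7, 17, 5]
Repeatedly take the largest remaining element:
  Remaining [-45, 18, 7, 17, 5] -> largest is 18
  Remaining [-45, 7, 17, 5] -> largest is 17
  Remaining [-45, 7, 5] -> largest is 7
  Remaining [-45, 5] -> largest is 5
  Remaining [-45] -> largest is -45
Collecting the picks in order gives the descending list.
Final answer: [18, 17, 7, 5, -45]


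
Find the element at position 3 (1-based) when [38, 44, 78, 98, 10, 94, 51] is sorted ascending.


Sort ascending: [10, 38, 44, 51, 78, 94, 98]
The 3rd element (1-indexed) is at index 2.
Value = 44
Final answer: 44


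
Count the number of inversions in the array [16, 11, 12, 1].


For each element, count the later elements that are smaller than it:
  16 (index 0): smaller elements after it = [11, 12, 1] -> 3
  11 (index 1): smaller elements after it = [1] -> 1
  12 (index 2): smaller elements after it = [1] -> 1
Total inversions = 3 + 1 + 1 = 5
Final answer: 5


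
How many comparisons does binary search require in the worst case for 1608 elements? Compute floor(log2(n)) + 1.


Binary search halves the search space each step.
Maximum comparisons = floor(log2(1608)) + 1
log2(1608) = 10.6511
floor(log2(1608)) = 10, so 10 + 1 = 11
Final answer: 11


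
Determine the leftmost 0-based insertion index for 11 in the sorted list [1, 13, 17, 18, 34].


List is sorted: [1, 13, 17, 18, 34]
We need the leftmost position where 11 can be inserted, i.e. the first index whose element is >= 11 (or the end of the list if none is).
Binary search with low=0, high=5 (0-based indices):
  low=0, high=5, mid=2: a[2]=17 >= 11, so high = 2
  low=0, high=2, mid=1: a[1]=13 >= 11, so high = 1
  low=0, high=1, mid=0: a[0]=1 < 11, so low = 1
Now low = high = 1, so the insertion index is 1.
Final answer: 1


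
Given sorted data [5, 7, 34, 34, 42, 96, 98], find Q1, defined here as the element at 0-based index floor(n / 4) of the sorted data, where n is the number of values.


The list has n = 7 elements.
Q1 index = floor(7 / 4) = floor(1.75) = 1
Counting from index 0 in the sorted data, the element at index 1 is 7.
Final answer: 7


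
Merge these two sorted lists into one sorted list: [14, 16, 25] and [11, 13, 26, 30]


List A: [14, 16, 25]
List B: [11, 13, 26, 30]
Repeatedly compare the front elements and take the smaller:
  14 vs 11 -> take 11
  14 vs 13 -> take 13
  14 vs 26 -> take 14
  16 vs 26 -> take 16
  25 vs 26 -> take 25
  A is exhausted; append the rest of B: [26, 30]
Final answer: [11, 13, 14, 16, 25, 26, 30]


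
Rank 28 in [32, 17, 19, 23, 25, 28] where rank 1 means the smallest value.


Sort ascending: [17, 19, 23, 25, 28, 32]
Find 28 in the sorted list.
28 is at position 5 (1-indexed).
Final answer: 5


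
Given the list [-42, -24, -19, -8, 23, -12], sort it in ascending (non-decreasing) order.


Original list: [-42, -24, -19, -8, 23, -12]
Repeatedly take the smallest remaining element:
  Remaining [-42, -24, -19, -8, 23, -12] -> smallest is -42
  Remaining [-24, -19, -8, 23, -12] -> smallest is -24
  Remaining [-19, -8, 23, -12] -> smallest is -19
  Remaining [-8, 23, -12] -> smallest is -12
  Remaining [-8, 23] -> smallest is -8
  Remaining [23] -> smallest is 23
Collecting the picks in order gives the sorted list.
Final answer: [-42, -24, -19, -12, -8, 23]


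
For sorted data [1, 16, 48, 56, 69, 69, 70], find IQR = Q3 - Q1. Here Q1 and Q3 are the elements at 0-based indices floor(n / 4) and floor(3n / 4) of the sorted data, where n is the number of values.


The data has n = 7 elements.
Q1 index = floor(7 / 4) = floor(1.75) = 1; Q3 index = floor(3 * 7 / 4) = floor(5.25) = 5
Q1 = element at index 1 = 16
Q3 = element at index 5 = 69
IQR = 69 - 16 = 53
Final answer: 53


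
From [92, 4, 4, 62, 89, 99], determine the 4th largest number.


Sort descending: [99, 92, 89, 62, 4, 4]
The 4th element (1-indexed) is at index 3.
Value = 62
Final answer: 62


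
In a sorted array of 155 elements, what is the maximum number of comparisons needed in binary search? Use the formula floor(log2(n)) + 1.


Binary search halves the search space each step.
Maximum comparisons = floor(log2(155)) + 1
log2(155) = 7.2761
floor(log2(155)) = 7, so 7 + 1 = 8
Final answer: 8


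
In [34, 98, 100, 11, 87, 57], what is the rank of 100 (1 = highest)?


Sort descending: [100, 98, 87, 57, 34, 11]
Find 100 in the sorted list.
100 is at position 1.
Final answer: 1


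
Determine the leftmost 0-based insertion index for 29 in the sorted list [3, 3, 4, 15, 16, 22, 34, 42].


List is sorted: [3, 3, 4, 15, 16, 22, 34, 42]
We need the leftmost position where 29 can be inserted, i.e. the first index whose element is >= 29 (or the end of the list if none is).
Binary search with low=0, high=8 (0-based indices):
  low=0, high=8, mid=4: a[4]=16 < 29, so low = 5
  low=5, high=8, mid=6: a[6]=34 >= 29, so high = 6
  low=5, high=6, mid=5: a[5]=22 < 29, so low = 6
Now low = high = 6, so the insertion index is 6.
Final answer: 6


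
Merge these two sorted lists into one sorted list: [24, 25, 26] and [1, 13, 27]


List A: [24, 25, 26]
List B: [1, 13, 27]
Repeatedly compare the front elements and take the smaller:
  24 vs 1 -> take 1
  24 vs 13 -> take 13
  24 vs 27 -> take 24
  25 vs 27 -> take 25
  26 vs 27 -> take 26
  A is exhausted; append the rest of B: [27]
Final answer: [1, 13, 24, 25, 26, 27]


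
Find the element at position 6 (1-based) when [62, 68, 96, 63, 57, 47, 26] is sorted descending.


Sort descending: [96, 68, 63, 62, 57, 47, 26]
The 6th element (1-indexed) is at index 5.
Value = 47
Final answer: 47


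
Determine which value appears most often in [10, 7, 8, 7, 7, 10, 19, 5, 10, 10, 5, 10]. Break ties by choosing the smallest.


Count the frequency of each value:
  5 appears 2 time(s)
  7 appears 3 time(s)
  8 appears 1 time(s)
  10 appears 5 time(s)
  19 appears 1 time(s)
Maximum frequency is 5.
Only 10 reaches that frequency, so it is the mode.
Final answer: 10


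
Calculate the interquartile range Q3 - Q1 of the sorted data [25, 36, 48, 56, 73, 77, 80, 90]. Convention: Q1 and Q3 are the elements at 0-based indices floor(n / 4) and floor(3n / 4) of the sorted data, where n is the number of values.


The data has n = 8 elements.
Q1 index = floor(8 / 4) = floor(2) = 2; Q3 index = floor(3 * 8 / 4) = floor(6) = 6
Q1 = element at index 2 = 48
Q3 = element at index 6 = 80
IQR = 80 - 48 = 32
Final answer: 32


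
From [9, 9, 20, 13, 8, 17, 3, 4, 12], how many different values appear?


List all unique values:
Distinct values: [3, 4, 8, 9, 12, 13, 17, 20]
Count = 8
Final answer: 8


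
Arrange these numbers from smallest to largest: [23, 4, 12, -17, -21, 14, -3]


Original list: [23, 4, 12, -17, -21, 14, -3]
Repeatedly take the smallest remaining element:
  Remaining [23, 4, 12, -17, -21, 14, -3] -> smallest is -21
  Remaining [23, 4, 12, -17, 14, -3] -> smallest is -17
  Remaining [23, 4, 12, 14, -3] -> smallest is -3
  Remaining [23, 4, 12, 14] -> smallest is 4
  Remaining [23, 12, 14] -> smallest is 12
  Remaining [23, 14] -> smallest is 14
  Remaining [23] -> smallest is 23
Collecting the picks in order gives the sorted list.
Final answer: [-21, -17, -3, 4, 12, 14, 23]


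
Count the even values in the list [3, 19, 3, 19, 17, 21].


Check each element:
  3 is odd
  19 is odd
  3 is odd
  19 is odd
  17 is odd
  21 is odd
Evens: []
Count of evens = 0
Final answer: 0


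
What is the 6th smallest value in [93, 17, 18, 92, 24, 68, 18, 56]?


Sort ascending: [17, 18, 18, 24, 56, 68, 92, 93]
The 6th element (1-indexed) is at index 5.
Value = 68
Final answer: 68


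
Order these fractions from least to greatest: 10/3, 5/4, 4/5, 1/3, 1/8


Convert to decimal for comparison:
  10/3 = 3.3333
  5/4 = 1.25
  4/5 = 0.8
  1/3 = 0.3333
  1/8 = 0.125
Decimals in increasing order: 0.125 < 0.3333 < 0.8 < 1.25 < 3.3333
Writing each back as its fraction gives the sorted order.
Final answer: 1/8, 1/3, 4/5, 5/4, 10/3


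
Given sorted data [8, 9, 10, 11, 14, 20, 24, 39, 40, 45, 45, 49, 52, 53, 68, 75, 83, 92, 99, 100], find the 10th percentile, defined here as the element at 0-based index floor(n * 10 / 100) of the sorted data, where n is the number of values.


The dataset has n = 20 elements.
Index = floor(20 * 10 / 100) = floor(200 / 100) = floor(2) = 2
Counting from index 0 in the sorted data, the element at index 2 is 10.
Final answer: 10


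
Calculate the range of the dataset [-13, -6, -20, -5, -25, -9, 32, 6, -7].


Maximum value: 32
Minimum value: -25
Range = 32 - (-25) = 57
Final answer: 57


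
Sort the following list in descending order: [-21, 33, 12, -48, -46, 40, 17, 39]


Original list: [-21, 33, 12, -48, -46, 40, 17, 39]
Repeatedly take the largest remaining element:
  Remaining [-21, 33, 12, -48, -46, 40, 17, 39] -> largest is 40
  Remaining [-21, 33, 12, -48, -46, 17, 39] -> largest is 39
  Remaining [-21, 33, 12, -48, -46, 17] -> largest is 33
  Remaining [-21, 12, -48, -46, 17] -> largest is 17
  Remaining [-21, 12, -48, -46] -> largest is 12
  Remaining [-21, -48, -46] -> largest is -21
  Remaining [-48, -46] -> largest is -46
  Remaining [-48] -> largest is -48
Collecting the picks in order gives the descending list.
Final answer: [40, 39, 33, 17, 12, -21, -46, -48]


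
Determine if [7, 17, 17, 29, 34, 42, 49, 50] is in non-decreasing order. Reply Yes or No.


Check consecutive pairs:
  7 <= 17? True
  17 <= 17? True
  17 <= 29? True
  29 <= 34? True
  34 <= 42? True
  42 <= 49? True
  49 <= 50? True
Every consecutive pair is in order, so the list is non-decreasing.
Final answer: Yes


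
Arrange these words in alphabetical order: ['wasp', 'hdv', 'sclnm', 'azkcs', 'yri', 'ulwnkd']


Compare strings character by character (the first differing letter decides):
  'azkcs' < 'hdv' since 'a' < 'h' at position 1
  'hdv' < 'sclnm' since 'h' < 's' at position 1
  'sclnm' < 'ulwnkd' since 's' < 'u' at position 1
  'ulwnkd' < 'wasp' since 'u' < 'w' at position 1
  'wasp' < 'yri' since 'w' < 'y' at position 1
Chaining these comparisons gives the alphabetical order.
Final answer: ['azkcs', 'hdv', 'sclnm', 'ulwnkd', 'wasp', 'yri']


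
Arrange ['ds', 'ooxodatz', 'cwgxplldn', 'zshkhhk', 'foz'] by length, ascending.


Compute lengths:
  'ds' has length 2
  'ooxodatz' has length 8
  'cwgxplldn' has length 9
  'zshkhhk' has length 7
  'foz' has length 3
Lengths in increasing order: 2 < 3 < 7 < 8 < 9
Listing the words in that order gives the answer.
Final answer: ['ds', 'foz', 'zshkhhk', 'ooxodatz', 'cwgxplldn']


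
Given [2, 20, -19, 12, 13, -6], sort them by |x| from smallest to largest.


Compute absolute values:
  |2| = 2
  |20| = 20
  |-19| = 19
  |12| = 12
  |13| = 13
  |-6| = 6
Absolute values in increasing order: 2 < 6 < 12 < 13 < 19 < 20
Listing the original numbers in that order gives the answer.
Final answer: [2, -6, 12, 13, -19, 20]


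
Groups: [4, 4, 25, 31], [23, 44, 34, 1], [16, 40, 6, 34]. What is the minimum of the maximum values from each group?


Find max of each group:
  Group 1: [4, 4, 25, 31] -> max = 31
  Group 2: [23, 44, 34, 1] -> max = 44
  Group 3: [16, 40, 6, 34] -> max = 40
Maxes: [31, 44, 40]
Minimum of maxes = 31
Final answer: 31


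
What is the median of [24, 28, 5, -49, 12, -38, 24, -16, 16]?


First, sort the list: [-49, -38, -16, 5, 12, 16, 24, 24, 28]
The list has 9 elements (odd count).
The middle index is 4 (0-based), and the element there is 12.
Final answer: 12


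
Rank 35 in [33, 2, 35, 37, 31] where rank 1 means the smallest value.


Sort ascending: [2, 31, 33, 35, 37]
Find 35 in the sorted list.
35 is at position 4 (1-indexed).
Final answer: 4


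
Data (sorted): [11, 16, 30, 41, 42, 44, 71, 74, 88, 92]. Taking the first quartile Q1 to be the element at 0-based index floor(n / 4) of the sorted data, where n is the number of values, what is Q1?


The list has n = 10 elements.
Q1 index = floor(10 / 4) = floor(2.5) = 2
Counting from index 0 in the sorted data, the element at index 2 is 30.
Final answer: 30


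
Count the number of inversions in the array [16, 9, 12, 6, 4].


For each element, count the later elements that are smaller than it:
  16 (index 0): smaller elements after it = [9, 12, 6, 4] -> 4
  9 (index 1): smaller elements after it = [6, 4] -> 2
  12 (index 2): smaller elements after it = [6, 4] -> 2
  6 (index 3): smaller elements after it = [4] -> 1
Total inversions = 4 + 2 + 2 + 1 = 9
Final answer: 9


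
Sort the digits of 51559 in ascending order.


The number 51559 has digits: 5, 1, 5, 5, 9
Sorted: 1, 5, 5, 5, 9
Joining the sorted digits gives the result.
Final answer: 15559


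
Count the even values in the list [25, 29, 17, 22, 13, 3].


Check each element:
  25 is odd
  29 is odd
  17 is odd
  22 is even
  13 is odd
  3 is odd
Evens: [22]
Count of evens = 1
Final answer: 1


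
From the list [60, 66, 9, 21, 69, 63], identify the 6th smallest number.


Sort ascending: [9, 21, 60, 63, 66, 69]
The 6th element (1-indexed) is at index 5.
Value = 69
Final answer: 69


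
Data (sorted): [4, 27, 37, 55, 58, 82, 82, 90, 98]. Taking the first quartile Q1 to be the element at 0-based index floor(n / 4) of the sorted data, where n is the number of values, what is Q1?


The list has n = 9 elements.
Q1 index = floor(9 / 4) = floor(2.25) = 2
Counting from index 0 in the sorted data, the element at index 2 is 37.
Final answer: 37


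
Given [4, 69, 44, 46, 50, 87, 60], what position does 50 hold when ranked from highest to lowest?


Sort descending: [87, 69, 60, 50, 46, 44, 4]
Find 50 in the sorted list.
50 is at position 4.
Final answer: 4


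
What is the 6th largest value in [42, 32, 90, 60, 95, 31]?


Sort descending: [95, 90, 60, 42, 32, 31]
The 6th element (1-indexed) is at index 5.
Value = 31
Final answer: 31


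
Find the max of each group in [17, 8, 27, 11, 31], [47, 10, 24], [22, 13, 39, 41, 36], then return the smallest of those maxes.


Find max of each group:
  Group 1: [17, 8, 27, 11, 31] -> max = 31
  Group 2: [47, 10, 24] -> max = 47
  Group 3: [22, 13, 39, 41, 36] -> max = 41
Maxes: [31, 47, 41]
Minimum of maxes = 31
Final answer: 31


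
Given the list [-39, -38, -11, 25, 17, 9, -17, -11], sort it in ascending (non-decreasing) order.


Original list: [-39, -38, -11, 25, 17, 9, -17, -11]
Repeatedly take the smallest remaining element:
  Remaining [-39, -38, -11, 25, 17, 9, -17, -11] -> smallest is -39
  Remaining [-38, -11, 25, 17, 9, -17, -11] -> smallest is -38
  Remaining [-11, 25, 17, 9, -17, -11] -> smallest is -17
  Remaining [-11, 25, 17, 9, -11] -> smallest is -11
  Remaining [25, 17, 9, -11] -> smallest is -11
  Remaining [25, 17, 9] -> smallest is 9
  Remaining [25, 17] -> smallest is 17
  Remaining [25] -> smallest is 25
Collecting the picks in order gives the sorted list.
Final answer: [-39, -38, -17, -11, -11, 9, 17, 25]


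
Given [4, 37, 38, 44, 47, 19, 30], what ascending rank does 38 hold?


Sort ascending: [4, 19, 30, 37, 38, 44, 47]
Find 38 in the sorted list.
38 is at position 5 (1-indexed).
Final answer: 5


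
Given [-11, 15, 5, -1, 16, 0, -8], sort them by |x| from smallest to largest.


Compute absolute values:
  |-11| = 11
  |15| = 15
  |5| = 5
  |-1| = 1
  |16| = 16
  |0| = 0
  |-8| = 8
Absolute values in increasing order: 0 < 1 < 5 < 8 < 11 < 15 < 16
Listing the original numbers in that order gives the answer.
Final answer: [0, -1, 5, -8, -11, 15, 16]


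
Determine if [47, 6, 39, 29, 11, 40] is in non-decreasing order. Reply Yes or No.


Check consecutive pairs:
  47 <= 6? False
  6 <= 39? True
  39 <= 29? False
  29 <= 11? False
  11 <= 40? True
3 consecutive pair(s) are out of order, so the list is not sorted.
Final answer: No


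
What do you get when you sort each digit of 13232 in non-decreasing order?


The number 13232 has digits: 1, 3, 2, 3, 2
Sorted: 1, 2, 2, 3, 3
Joining the sorted digits gives the result.
Final answer: 12233


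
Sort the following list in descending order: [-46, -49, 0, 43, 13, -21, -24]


Original list: [-46, -49, 0, 43, 13, -21, -24]
Repeatedly take the largest remaining element:
  Remaining [-46, -49, 0, 43, 13, -21, -24] -> largest is 43
  Remaining [-46, -49, 0, 13, -21, -24] -> largest is 13
  Remaining [-46, -49, 0, -21, -24] -> largest is 0
  Remaining [-46, -49, -21, -24] -> largest is -21
  Remaining [-46, -49, -24] -> largest is -24
  Remaining [-46, -49] -> largest is -46
  Remaining [-49] -> largest is -49
Collecting the picks in order gives the descending list.
Final answer: [43, 13, 0, -21, -24, -46, -49]


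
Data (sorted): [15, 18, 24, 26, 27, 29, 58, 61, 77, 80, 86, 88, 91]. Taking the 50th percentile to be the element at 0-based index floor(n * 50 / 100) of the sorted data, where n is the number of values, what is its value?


The dataset has n = 13 elements.
Index = floor(13 * 50 / 100) = floor(650 / 100) = floor(6.5) = 6
Counting from index 0 in the sorted data, the element at index 6 is 58.
Final answer: 58


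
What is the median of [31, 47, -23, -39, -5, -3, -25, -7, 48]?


First, sort the list: [-39, -25, -23, -7, -5, -3, 31, 47, 48]
The list has 9 elements (odd count).
The middle index is 4 (0-based), and the element there is -5.
Final answer: -5


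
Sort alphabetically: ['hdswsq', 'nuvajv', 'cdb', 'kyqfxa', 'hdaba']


Compare strings character by character (the first differing letter decides):
  'cdb' < 'hdaba' since 'c' < 'h' at position 1
  'hdaba' < 'hdswsq' since 'a' < 's' at position 3
  'hdswsq' < 'kyqfxa' since 'h' < 'k' at position 1
  'kyqfxa' < 'nuvajv' since 'k' < 'n' at position 1
Chaining these comparisons gives the alphabetical order.
Final answer: ['cdb', 'hdaba', 'hdswsq', 'kyqfxa', 'nuvajv']


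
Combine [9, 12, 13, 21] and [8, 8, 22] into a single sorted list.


List A: [9, 12, 13, 21]
List B: [8, 8, 22]
Repeatedly compare the front elements and take the smaller:
  9 vs 8 -> take 8
  9 vs 8 -> take 8
  9 vs 22 -> take 9
  12 vs 22 -> take 12
  13 vs 22 -> take 13
  21 vs 22 -> take 21
  A is exhausted; append the rest of B: [22]
Final answer: [8, 8, 9, 12, 13, 21, 22]


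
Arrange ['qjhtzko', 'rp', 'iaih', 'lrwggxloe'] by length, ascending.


Compute lengths:
  'qjhtzko' has length 7
  'rp' has length 2
  'iaih' has length 4
  'lrwggxloe' has length 9
Lengths in increasing order: 2 < 4 < 7 < 9
Listing the words in that order gives the answer.
Final answer: ['rp', 'iaih', 'qjhtzko', 'lrwggxloe']


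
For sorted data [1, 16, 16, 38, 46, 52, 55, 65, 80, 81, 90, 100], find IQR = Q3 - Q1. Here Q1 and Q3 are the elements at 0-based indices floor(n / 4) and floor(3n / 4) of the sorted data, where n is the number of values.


The data has n = 12 elements.
Q1 index = floor(12 / 4) = floor(3) = 3; Q3 index = floor(3 * 12 / 4) = floor(9) = 9
Q1 = element at index 3 = 38
Q3 = element at index 9 = 81
IQR = 81 - 38 = 43
Final answer: 43
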